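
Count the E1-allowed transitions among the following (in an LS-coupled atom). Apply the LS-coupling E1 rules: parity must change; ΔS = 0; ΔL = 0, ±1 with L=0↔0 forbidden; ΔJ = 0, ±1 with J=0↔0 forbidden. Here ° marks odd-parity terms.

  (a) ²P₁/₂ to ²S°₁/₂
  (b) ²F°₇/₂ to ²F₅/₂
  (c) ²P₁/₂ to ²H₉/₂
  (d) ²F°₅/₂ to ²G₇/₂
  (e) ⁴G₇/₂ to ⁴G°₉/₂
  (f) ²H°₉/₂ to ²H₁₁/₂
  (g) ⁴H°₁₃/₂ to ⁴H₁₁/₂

(a) allowed
(b) allowed
(c) forbidden (parity, ΔL, ΔJ fail)
(d) allowed
(e) allowed
(f) allowed
(g) allowed
Total allowed: 6 of 7.

6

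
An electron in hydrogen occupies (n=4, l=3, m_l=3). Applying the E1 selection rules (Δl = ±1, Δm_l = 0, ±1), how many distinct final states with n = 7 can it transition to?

E1 requires Δl = ±1, so l_f ∈ {2, 4}; with 0 ≤ l_f ≤ n_f−1 = 6, the allowed l_f values are {2, 4}.
For l_f = 2: m_f ∈ {m_i−1, m_i, m_i+1} ∩ [−2, 2] = {2} → 1 state.
For l_f = 4: m_f ∈ {m_i−1, m_i, m_i+1} ∩ [−4, 4] = {2, 3, 4} → 3 states.
Total: 4.

4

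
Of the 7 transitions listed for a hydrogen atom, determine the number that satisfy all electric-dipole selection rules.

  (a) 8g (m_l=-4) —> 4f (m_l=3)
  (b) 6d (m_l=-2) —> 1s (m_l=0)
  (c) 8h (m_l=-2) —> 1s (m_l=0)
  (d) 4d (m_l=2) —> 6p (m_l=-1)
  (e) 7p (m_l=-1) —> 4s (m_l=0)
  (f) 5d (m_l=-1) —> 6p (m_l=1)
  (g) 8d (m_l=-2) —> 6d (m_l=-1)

(a) forbidden — Δm_l = +7 (E1 requires Δm_l = 0, ±1)
(b) forbidden — Δl = -2 (E1 requires Δl = ±1); Δm_l = +2 (E1 requires Δm_l = 0, ±1)
(c) forbidden — Δl = -5 (E1 requires Δl = ±1); Δm_l = +2 (E1 requires Δm_l = 0, ±1)
(d) forbidden — Δm_l = -3 (E1 requires Δm_l = 0, ±1)
(e) allowed
(f) forbidden — Δm_l = +2 (E1 requires Δm_l = 0, ±1)
(g) forbidden — Δl = +0 (E1 requires Δl = ±1)
Total allowed: 1 of 7.

1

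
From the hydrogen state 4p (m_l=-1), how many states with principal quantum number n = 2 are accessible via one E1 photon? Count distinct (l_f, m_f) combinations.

1

E1 requires Δl = ±1, so l_f ∈ {0, 2}; with 0 ≤ l_f ≤ n_f−1 = 1, the allowed l_f values are {0}.
For l_f = 0: m_f ∈ {m_i−1, m_i, m_i+1} ∩ [−0, 0] = {0} → 1 state.
Total: 1.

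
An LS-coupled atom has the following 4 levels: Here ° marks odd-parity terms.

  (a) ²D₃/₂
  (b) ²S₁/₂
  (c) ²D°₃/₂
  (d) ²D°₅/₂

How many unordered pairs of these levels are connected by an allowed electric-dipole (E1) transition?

2

(a)–(b): forbidden (parity, ΔL).
(a)–(c): allowed.
(a)–(d): allowed.
(b)–(c): forbidden (ΔL).
(b)–(d): forbidden (ΔL, ΔJ).
(c)–(d): forbidden (parity).
Allowed pairs: 2 of 6.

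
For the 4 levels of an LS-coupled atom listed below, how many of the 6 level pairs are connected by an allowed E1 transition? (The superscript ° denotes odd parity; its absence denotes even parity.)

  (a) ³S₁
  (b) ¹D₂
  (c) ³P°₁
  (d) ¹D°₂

(a)–(b): forbidden (parity, ΔS, ΔL).
(a)–(c): allowed.
(a)–(d): forbidden (ΔS, ΔL).
(b)–(c): forbidden (ΔS).
(b)–(d): allowed.
(c)–(d): forbidden (parity, ΔS).
Allowed pairs: 2 of 6.

2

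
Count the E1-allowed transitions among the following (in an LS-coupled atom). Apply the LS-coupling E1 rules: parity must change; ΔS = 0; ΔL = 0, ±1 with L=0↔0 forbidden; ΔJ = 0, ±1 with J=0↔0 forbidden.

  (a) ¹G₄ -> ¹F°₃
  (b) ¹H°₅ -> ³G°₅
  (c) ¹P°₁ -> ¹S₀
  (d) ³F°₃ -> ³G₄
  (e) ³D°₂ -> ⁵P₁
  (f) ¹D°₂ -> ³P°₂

(a) allowed
(b) forbidden (parity, ΔS fail)
(c) allowed
(d) allowed
(e) forbidden (ΔS fails)
(f) forbidden (parity, ΔS fail)
Total allowed: 3 of 6.

3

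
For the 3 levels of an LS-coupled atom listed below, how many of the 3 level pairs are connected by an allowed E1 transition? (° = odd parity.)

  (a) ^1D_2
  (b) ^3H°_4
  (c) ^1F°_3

(a)–(b): forbidden (ΔS, ΔL, ΔJ).
(a)–(c): allowed.
(b)–(c): forbidden (parity, ΔS, ΔL).
Allowed pairs: 1 of 3.

1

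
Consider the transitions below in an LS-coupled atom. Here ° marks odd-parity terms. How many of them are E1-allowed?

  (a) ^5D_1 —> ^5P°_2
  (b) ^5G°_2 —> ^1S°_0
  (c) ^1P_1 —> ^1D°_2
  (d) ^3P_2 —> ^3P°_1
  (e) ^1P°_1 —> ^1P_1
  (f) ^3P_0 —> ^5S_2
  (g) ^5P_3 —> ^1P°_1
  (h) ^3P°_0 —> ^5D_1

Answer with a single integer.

(a) allowed
(b) forbidden (parity, ΔS, ΔL, ΔJ fail)
(c) allowed
(d) allowed
(e) allowed
(f) forbidden (parity, ΔS, ΔJ fail)
(g) forbidden (ΔS, ΔJ fail)
(h) forbidden (ΔS fails)
Total allowed: 4 of 8.

4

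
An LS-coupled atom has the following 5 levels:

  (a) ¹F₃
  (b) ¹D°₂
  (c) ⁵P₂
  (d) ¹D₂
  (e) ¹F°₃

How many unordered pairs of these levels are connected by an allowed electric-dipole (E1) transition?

4

(a)–(b): allowed.
(a)–(c): forbidden (parity, ΔS, ΔL).
(a)–(d): forbidden (parity).
(a)–(e): allowed.
(b)–(c): forbidden (ΔS).
(b)–(d): allowed.
(b)–(e): forbidden (parity).
(c)–(d): forbidden (parity, ΔS).
(c)–(e): forbidden (ΔS, ΔL).
(d)–(e): allowed.
Allowed pairs: 4 of 10.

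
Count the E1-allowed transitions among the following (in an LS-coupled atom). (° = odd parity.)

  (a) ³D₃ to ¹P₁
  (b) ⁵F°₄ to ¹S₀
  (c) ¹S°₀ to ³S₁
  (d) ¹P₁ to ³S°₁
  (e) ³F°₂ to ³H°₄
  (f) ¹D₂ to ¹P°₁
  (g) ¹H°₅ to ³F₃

1

(a) forbidden (parity, ΔS, ΔJ fail)
(b) forbidden (ΔS, ΔL, ΔJ fail)
(c) forbidden (ΔS, ΔL fail)
(d) forbidden (ΔS fails)
(e) forbidden (parity, ΔL, ΔJ fail)
(f) allowed
(g) forbidden (ΔS, ΔL, ΔJ fail)
Total allowed: 1 of 7.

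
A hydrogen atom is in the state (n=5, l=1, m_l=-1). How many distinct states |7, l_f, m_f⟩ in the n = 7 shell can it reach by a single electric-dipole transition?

E1 requires Δl = ±1, so l_f ∈ {0, 2}; with 0 ≤ l_f ≤ n_f−1 = 6, the allowed l_f values are {0, 2}.
For l_f = 0: m_f ∈ {m_i−1, m_i, m_i+1} ∩ [−0, 0] = {0} → 1 state.
For l_f = 2: m_f ∈ {m_i−1, m_i, m_i+1} ∩ [−2, 2] = {-2, -1, 0} → 3 states.
Total: 4.

4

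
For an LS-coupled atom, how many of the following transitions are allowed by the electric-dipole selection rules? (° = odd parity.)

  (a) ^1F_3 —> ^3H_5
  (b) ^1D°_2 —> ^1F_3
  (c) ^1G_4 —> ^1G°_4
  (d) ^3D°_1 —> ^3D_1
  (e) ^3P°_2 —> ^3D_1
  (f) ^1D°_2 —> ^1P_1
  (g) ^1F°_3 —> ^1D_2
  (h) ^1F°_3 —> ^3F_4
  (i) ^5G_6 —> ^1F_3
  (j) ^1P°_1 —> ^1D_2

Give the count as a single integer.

7

(a) forbidden (parity, ΔS, ΔL, ΔJ fail)
(b) allowed
(c) allowed
(d) allowed
(e) allowed
(f) allowed
(g) allowed
(h) forbidden (ΔS fails)
(i) forbidden (parity, ΔS, ΔJ fail)
(j) allowed
Total allowed: 7 of 10.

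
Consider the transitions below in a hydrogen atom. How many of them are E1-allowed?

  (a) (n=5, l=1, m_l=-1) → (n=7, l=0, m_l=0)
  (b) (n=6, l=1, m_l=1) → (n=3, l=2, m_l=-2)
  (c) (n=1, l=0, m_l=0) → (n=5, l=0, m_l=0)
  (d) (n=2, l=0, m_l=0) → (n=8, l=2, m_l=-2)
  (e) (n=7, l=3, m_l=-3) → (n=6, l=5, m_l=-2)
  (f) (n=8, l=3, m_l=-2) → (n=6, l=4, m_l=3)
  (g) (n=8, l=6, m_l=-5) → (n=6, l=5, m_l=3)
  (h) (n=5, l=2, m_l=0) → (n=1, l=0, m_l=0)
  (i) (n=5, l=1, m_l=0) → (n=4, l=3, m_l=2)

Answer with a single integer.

1

(a) allowed
(b) forbidden — Δm_l = -3 (E1 requires Δm_l = 0, ±1)
(c) forbidden — Δl = +0 (E1 requires Δl = ±1)
(d) forbidden — Δl = +2 (E1 requires Δl = ±1); Δm_l = -2 (E1 requires Δm_l = 0, ±1)
(e) forbidden — Δl = +2 (E1 requires Δl = ±1)
(f) forbidden — Δm_l = +5 (E1 requires Δm_l = 0, ±1)
(g) forbidden — Δm_l = +8 (E1 requires Δm_l = 0, ±1)
(h) forbidden — Δl = -2 (E1 requires Δl = ±1)
(i) forbidden — Δl = +2 (E1 requires Δl = ±1); Δm_l = +2 (E1 requires Δm_l = 0, ±1)
Total allowed: 1 of 9.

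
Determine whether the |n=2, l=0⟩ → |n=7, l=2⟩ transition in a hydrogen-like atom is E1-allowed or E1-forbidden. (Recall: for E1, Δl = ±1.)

Δl = 2 − 0 = +2; the E1 rule Δl = ±1 is fails.
The transition is electric-dipole forbidden.

forbidden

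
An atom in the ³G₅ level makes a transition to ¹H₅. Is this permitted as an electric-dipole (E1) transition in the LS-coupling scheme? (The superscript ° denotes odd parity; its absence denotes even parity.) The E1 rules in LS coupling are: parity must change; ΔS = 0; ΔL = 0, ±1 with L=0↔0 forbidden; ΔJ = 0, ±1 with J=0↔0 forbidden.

Initial level: S=1, L=4, J=5, parity even. Final level: S=0, L=5, J=5, parity even.
ΔL = 0, ±1 (not L=0↔0): L: 4 → 5, ΔL = +1 — passes.
ΔJ = 0, ±1 (not J=0↔0): J: 5 → 5, ΔJ = +0 — passes.
ΔS = 0: S: 1 → 0 — fails.
Parity must change: even → even — fails.
Rule(s) violated: parity, ΔS.

forbidden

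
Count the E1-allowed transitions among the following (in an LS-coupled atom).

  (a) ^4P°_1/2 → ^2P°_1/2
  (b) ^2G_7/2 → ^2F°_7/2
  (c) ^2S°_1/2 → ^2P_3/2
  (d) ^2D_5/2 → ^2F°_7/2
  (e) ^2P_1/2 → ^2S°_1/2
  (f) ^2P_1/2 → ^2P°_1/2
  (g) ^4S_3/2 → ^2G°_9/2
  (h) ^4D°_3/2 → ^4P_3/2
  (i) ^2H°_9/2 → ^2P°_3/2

6

(a) forbidden (parity, ΔS fail)
(b) allowed
(c) allowed
(d) allowed
(e) allowed
(f) allowed
(g) forbidden (ΔS, ΔL, ΔJ fail)
(h) allowed
(i) forbidden (parity, ΔL, ΔJ fail)
Total allowed: 6 of 9.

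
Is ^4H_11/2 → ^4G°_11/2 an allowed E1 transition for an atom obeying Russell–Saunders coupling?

allowed

Parity must change: even → odd — ok.
ΔS = 0: S: 3/2 → 3/2 — ok.
ΔL = 0, ±1 (not L=0↔0): L: 5 → 4, ΔL = -1 — ok.
ΔJ = 0, ±1 (not J=0↔0): J: 11/2 → 11/2, ΔJ = +0 — ok.
All four E1 rules are satisfied.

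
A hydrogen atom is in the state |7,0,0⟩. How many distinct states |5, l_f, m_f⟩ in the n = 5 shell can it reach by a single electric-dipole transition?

E1 requires Δl = ±1, so l_f ∈ {-1, 1}; with 0 ≤ l_f ≤ n_f−1 = 4, the allowed l_f values are {1}.
For l_f = 1: m_f ∈ {m_i−1, m_i, m_i+1} ∩ [−1, 1] = {-1, 0, 1} → 3 states.
Total: 3.

3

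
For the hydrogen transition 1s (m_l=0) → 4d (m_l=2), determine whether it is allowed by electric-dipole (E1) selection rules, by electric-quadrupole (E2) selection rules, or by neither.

E2

Δl = 2 − 0 = +2; l_i + l_f = 2.
Δm_l = +2.
E1 (Δl = ±1, |Δm_l| ≤ 1): not satisfied.
E2 (Δl = 0,±2, l_i+l_f ≥ 2, |Δm_l| ≤ 2): satisfied.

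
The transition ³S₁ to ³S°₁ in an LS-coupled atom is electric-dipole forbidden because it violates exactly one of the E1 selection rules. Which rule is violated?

Reading off the term symbols: S 1→1, L 0→0, J 1→1, parity even→odd.
ΔJ = 0, ±1 (not J=0↔0): J: 1 → 1, ΔJ = +0 — ✓.
Parity must change: even → odd — ✓.
ΔL = 0, ±1 (not L=0↔0): L: 0 → 0, ΔL = +0 — ✗.
ΔS = 0: S: 1 → 1 — ✓.

the L=0 ↔ L=0 exclusion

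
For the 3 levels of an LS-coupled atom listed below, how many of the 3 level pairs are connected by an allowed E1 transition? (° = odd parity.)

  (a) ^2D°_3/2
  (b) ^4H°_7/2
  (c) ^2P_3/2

(a)–(b): forbidden (parity, ΔS, ΔL, ΔJ).
(a)–(c): allowed.
(b)–(c): forbidden (ΔS, ΔL, ΔJ).
Allowed pairs: 1 of 3.

1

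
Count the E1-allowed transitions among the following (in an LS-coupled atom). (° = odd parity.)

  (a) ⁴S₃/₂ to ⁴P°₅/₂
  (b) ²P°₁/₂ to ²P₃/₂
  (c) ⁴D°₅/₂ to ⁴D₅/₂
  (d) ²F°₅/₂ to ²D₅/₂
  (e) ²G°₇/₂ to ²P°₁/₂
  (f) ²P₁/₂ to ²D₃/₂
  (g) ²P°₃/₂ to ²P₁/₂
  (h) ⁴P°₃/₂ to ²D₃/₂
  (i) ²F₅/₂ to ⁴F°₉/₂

(a) allowed
(b) allowed
(c) allowed
(d) allowed
(e) forbidden (parity, ΔL, ΔJ fail)
(f) forbidden (parity fails)
(g) allowed
(h) forbidden (ΔS fails)
(i) forbidden (ΔS, ΔJ fail)
Total allowed: 5 of 9.

5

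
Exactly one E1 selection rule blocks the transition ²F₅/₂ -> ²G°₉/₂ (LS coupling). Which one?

Initial level: S=1/2, L=3, J=5/2, parity even. Final level: S=1/2, L=4, J=9/2, parity odd.
Parity must change: even → odd — satisfied.
ΔS = 0: S: 1/2 → 1/2 — satisfied.
ΔL = 0, ±1 (not L=0↔0): L: 3 → 4, ΔL = +1 — satisfied.
ΔJ = 0, ±1 (not J=0↔0): J: 5/2 → 9/2, ΔJ = +2 — violated.

the ΔJ = 0, ±1 rule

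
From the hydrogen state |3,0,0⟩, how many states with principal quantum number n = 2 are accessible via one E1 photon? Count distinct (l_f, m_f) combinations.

3

E1 requires Δl = ±1, so l_f ∈ {-1, 1}; with 0 ≤ l_f ≤ n_f−1 = 1, the allowed l_f values are {1}.
For l_f = 1: m_f ∈ {m_i−1, m_i, m_i+1} ∩ [−1, 1] = {-1, 0, 1} → 3 states.
Total: 3.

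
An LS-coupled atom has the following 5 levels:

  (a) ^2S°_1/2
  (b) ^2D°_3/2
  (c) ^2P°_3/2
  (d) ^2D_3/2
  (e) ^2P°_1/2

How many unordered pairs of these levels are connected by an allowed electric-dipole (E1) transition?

3

(a)–(b): forbidden (parity, ΔL).
(a)–(c): forbidden (parity).
(a)–(d): forbidden (ΔL).
(a)–(e): forbidden (parity).
(b)–(c): forbidden (parity).
(b)–(d): allowed.
(b)–(e): forbidden (parity).
(c)–(d): allowed.
(c)–(e): forbidden (parity).
(d)–(e): allowed.
Allowed pairs: 3 of 10.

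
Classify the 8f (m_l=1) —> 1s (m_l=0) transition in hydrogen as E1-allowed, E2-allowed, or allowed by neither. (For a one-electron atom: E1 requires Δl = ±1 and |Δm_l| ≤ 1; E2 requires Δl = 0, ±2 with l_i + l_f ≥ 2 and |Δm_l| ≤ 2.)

neither

Δl = 0 − 3 = -3; l_i + l_f = 3.
Δm_l = -1.
E1 (Δl = ±1, |Δm_l| ≤ 1): not satisfied.
E2 (Δl = 0,±2, l_i+l_f ≥ 2, |Δm_l| ≤ 2): not satisfied.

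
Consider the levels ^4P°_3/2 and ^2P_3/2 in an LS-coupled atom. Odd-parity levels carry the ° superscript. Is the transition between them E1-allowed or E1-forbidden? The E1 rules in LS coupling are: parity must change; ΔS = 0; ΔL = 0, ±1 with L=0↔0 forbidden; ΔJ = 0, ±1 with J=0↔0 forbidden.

ΔS = 0: S: 3/2 → 1/2 — fails.
ΔJ = 0, ±1 (not J=0↔0): J: 3/2 → 3/2, ΔJ = +0 — passes.
ΔL = 0, ±1 (not L=0↔0): L: 1 → 1, ΔL = +0 — passes.
Parity must change: odd → even — passes.
Rule(s) violated: ΔS.

forbidden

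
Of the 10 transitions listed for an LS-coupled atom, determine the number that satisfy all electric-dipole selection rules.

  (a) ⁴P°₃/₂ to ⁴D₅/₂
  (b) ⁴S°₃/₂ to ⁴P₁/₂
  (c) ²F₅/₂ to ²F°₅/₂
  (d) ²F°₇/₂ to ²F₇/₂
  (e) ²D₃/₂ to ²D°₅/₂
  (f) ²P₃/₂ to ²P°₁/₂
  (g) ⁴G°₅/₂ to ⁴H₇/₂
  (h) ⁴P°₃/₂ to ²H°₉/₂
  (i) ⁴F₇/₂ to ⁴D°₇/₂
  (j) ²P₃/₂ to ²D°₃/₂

(a) allowed
(b) allowed
(c) allowed
(d) allowed
(e) allowed
(f) allowed
(g) allowed
(h) forbidden (parity, ΔS, ΔL, ΔJ fail)
(i) allowed
(j) allowed
Total allowed: 9 of 10.

9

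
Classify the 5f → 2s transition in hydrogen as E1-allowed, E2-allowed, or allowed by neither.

Δl = 0 − 3 = -3; l_i + l_f = 3.
E1 (Δl = ±1): not satisfied.
E2 (Δl = 0,±2, l_i+l_f ≥ 2): not satisfied.

neither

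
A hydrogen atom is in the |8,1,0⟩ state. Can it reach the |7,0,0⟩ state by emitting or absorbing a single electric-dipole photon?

allowed

Initial l = 1, final l = 0, so Δl = -1. E1 requires Δl = ±1: satisfied.
m_l: 0 → 0 (Δm_l = +0). |Δm_l| ≤ 1 satisfied.
All E1 selection rules are satisfied.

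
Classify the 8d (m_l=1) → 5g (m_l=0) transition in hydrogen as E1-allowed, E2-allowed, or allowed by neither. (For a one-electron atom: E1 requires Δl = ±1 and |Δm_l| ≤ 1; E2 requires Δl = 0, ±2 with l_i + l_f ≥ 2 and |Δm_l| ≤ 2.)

Δl = 4 − 2 = +2; l_i + l_f = 6.
Δm_l = -1.
E1 (Δl = ±1, |Δm_l| ≤ 1): not satisfied.
E2 (Δl = 0,±2, l_i+l_f ≥ 2, |Δm_l| ≤ 2): satisfied.

E2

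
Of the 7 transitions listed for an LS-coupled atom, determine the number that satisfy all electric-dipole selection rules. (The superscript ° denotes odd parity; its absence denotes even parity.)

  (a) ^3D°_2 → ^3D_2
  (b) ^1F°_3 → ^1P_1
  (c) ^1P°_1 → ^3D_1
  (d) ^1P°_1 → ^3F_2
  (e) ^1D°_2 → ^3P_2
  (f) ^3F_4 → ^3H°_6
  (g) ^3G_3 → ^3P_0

(a) allowed
(b) forbidden (ΔL, ΔJ fail)
(c) forbidden (ΔS fails)
(d) forbidden (ΔS, ΔL fail)
(e) forbidden (ΔS fails)
(f) forbidden (ΔL, ΔJ fail)
(g) forbidden (parity, ΔL, ΔJ fail)
Total allowed: 1 of 7.

1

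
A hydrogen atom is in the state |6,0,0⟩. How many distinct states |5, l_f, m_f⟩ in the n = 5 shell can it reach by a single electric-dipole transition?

E1 requires Δl = ±1, so l_f ∈ {-1, 1}; with 0 ≤ l_f ≤ n_f−1 = 4, the allowed l_f values are {1}.
For l_f = 1: m_f ∈ {m_i−1, m_i, m_i+1} ∩ [−1, 1] = {-1, 0, 1} → 3 states.
Total: 3.

3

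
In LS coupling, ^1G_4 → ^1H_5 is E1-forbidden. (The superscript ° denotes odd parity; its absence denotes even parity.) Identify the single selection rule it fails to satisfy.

Reading off the term symbols: S 0→0, L 4→5, J 4→5, parity even→even.
Parity must change: even → even — fails.
ΔS = 0: S: 0 → 0 — passes.
ΔL = 0, ±1 (not L=0↔0): L: 4 → 5, ΔL = +1 — passes.
ΔJ = 0, ±1 (not J=0↔0): J: 4 → 5, ΔJ = +1 — passes.

parity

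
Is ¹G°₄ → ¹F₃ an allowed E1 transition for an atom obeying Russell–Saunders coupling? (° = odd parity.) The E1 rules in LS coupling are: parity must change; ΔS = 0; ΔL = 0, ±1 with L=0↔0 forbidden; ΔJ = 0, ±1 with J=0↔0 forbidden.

allowed

Reading off the term symbols: S 0→0, L 4→3, J 4→3, parity odd→even.
ΔS = 0: S: 0 → 0 — satisfied.
Parity must change: odd → even — satisfied.
ΔL = 0, ±1 (not L=0↔0): L: 4 → 3, ΔL = -1 — satisfied.
ΔJ = 0, ±1 (not J=0↔0): J: 4 → 3, ΔJ = -1 — satisfied.
All four E1 rules are satisfied.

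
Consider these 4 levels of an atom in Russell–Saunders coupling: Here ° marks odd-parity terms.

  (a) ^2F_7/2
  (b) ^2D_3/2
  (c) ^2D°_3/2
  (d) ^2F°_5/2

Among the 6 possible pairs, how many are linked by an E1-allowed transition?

(a)–(b): forbidden (parity, ΔJ).
(a)–(c): forbidden (ΔJ).
(a)–(d): allowed.
(b)–(c): allowed.
(b)–(d): allowed.
(c)–(d): forbidden (parity).
Allowed pairs: 3 of 6.

3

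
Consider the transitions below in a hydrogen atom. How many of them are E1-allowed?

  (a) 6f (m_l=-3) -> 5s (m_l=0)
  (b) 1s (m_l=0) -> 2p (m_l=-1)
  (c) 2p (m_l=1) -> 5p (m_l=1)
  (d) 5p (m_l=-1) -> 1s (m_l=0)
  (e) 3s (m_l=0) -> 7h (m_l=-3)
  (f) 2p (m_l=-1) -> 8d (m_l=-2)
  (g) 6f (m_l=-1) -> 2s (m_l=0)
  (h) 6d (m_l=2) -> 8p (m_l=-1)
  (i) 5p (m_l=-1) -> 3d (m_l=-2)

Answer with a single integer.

(a) forbidden — Δl = -3 (E1 requires Δl = ±1); Δm_l = +3 (E1 requires Δm_l = 0, ±1)
(b) allowed
(c) forbidden — Δl = +0 (E1 requires Δl = ±1)
(d) allowed
(e) forbidden — Δl = +5 (E1 requires Δl = ±1); Δm_l = -3 (E1 requires Δm_l = 0, ±1)
(f) allowed
(g) forbidden — Δl = -3 (E1 requires Δl = ±1)
(h) forbidden — Δm_l = -3 (E1 requires Δm_l = 0, ±1)
(i) allowed
Total allowed: 4 of 9.

4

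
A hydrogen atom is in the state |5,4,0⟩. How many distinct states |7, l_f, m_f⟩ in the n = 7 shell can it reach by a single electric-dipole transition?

6

E1 requires Δl = ±1, so l_f ∈ {3, 5}; with 0 ≤ l_f ≤ n_f−1 = 6, the allowed l_f values are {3, 5}.
For l_f = 3: m_f ∈ {m_i−1, m_i, m_i+1} ∩ [−3, 3] = {-1, 0, 1} → 3 states.
For l_f = 5: m_f ∈ {m_i−1, m_i, m_i+1} ∩ [−5, 5] = {-1, 0, 1} → 3 states.
Total: 6.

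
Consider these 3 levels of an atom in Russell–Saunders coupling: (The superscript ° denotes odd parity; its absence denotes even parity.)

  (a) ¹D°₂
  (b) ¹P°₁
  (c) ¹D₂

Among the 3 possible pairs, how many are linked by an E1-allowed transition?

2

(a)–(b): forbidden (parity).
(a)–(c): allowed.
(b)–(c): allowed.
Allowed pairs: 2 of 3.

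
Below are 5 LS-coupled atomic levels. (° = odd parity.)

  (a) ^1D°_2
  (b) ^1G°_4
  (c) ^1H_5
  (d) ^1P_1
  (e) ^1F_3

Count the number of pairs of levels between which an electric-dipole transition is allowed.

(a)–(b): forbidden (parity, ΔL, ΔJ).
(a)–(c): forbidden (ΔL, ΔJ).
(a)–(d): allowed.
(a)–(e): allowed.
(b)–(c): allowed.
(b)–(d): forbidden (ΔL, ΔJ).
(b)–(e): allowed.
(c)–(d): forbidden (parity, ΔL, ΔJ).
(c)–(e): forbidden (parity, ΔL, ΔJ).
(d)–(e): forbidden (parity, ΔL, ΔJ).
Allowed pairs: 4 of 10.

4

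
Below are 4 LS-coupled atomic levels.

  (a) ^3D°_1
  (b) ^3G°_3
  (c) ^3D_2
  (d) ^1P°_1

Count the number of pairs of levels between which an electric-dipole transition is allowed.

(a)–(b): forbidden (parity, ΔL, ΔJ).
(a)–(c): allowed.
(a)–(d): forbidden (parity, ΔS).
(b)–(c): forbidden (ΔL).
(b)–(d): forbidden (parity, ΔS, ΔL, ΔJ).
(c)–(d): forbidden (ΔS).
Allowed pairs: 1 of 6.

1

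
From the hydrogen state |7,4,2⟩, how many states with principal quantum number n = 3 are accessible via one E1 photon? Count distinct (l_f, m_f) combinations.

E1 requires l_f ∈ {3, 5}, but neither lies in [0, 2], so no final state is reachable.
Total: 0.

0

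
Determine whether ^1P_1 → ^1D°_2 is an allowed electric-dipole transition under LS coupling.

Reading off the term symbols: S 0→0, L 1→2, J 1→2, parity even→odd.
ΔS = 0: S: 0 → 0 — satisfied.
ΔL = 0, ±1 (not L=0↔0): L: 1 → 2, ΔL = +1 — satisfied.
ΔJ = 0, ±1 (not J=0↔0): J: 1 → 2, ΔJ = +1 — satisfied.
Parity must change: even → odd — satisfied.
All four E1 rules are satisfied.

allowed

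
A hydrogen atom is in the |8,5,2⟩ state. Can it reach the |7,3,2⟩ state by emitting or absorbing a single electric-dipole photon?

Initial l = 5, final l = 3, so Δl = -2. E1 requires Δl = ±1: fails.
Δm_l = 2 − (2) = +0. E1 requires Δm_l = 0, ±1: passes.
The transition is electric-dipole forbidden.

forbidden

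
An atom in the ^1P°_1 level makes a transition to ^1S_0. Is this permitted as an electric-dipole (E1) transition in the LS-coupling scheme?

allowed

Reading off the term symbols: S 0→0, L 1→0, J 1→0, parity odd→even.
Parity must change: odd → even — ✓.
ΔS = 0: S: 0 → 0 — ✓.
ΔL = 0, ±1 (not L=0↔0): L: 1 → 0, ΔL = -1 — ✓.
ΔJ = 0, ±1 (not J=0↔0): J: 1 → 0, ΔJ = -1 — ✓.
All four E1 rules are satisfied.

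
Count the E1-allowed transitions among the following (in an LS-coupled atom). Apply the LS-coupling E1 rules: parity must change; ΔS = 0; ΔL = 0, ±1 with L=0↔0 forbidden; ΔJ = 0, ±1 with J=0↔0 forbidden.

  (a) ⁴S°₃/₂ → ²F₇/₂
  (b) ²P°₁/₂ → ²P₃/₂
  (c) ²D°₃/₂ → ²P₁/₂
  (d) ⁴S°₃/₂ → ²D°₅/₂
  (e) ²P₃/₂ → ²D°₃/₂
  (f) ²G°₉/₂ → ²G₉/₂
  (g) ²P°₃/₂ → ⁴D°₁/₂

(a) forbidden (ΔS, ΔL, ΔJ fail)
(b) allowed
(c) allowed
(d) forbidden (parity, ΔS, ΔL fail)
(e) allowed
(f) allowed
(g) forbidden (parity, ΔS fail)
Total allowed: 4 of 7.

4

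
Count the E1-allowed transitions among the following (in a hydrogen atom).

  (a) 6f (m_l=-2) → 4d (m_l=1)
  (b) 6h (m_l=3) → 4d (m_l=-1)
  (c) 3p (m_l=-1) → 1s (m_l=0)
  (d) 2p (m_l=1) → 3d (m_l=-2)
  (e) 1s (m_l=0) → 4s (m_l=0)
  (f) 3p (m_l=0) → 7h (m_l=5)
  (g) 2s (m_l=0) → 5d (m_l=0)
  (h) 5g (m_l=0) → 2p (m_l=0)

(a) forbidden — Δm_l = +3 (E1 requires Δm_l = 0, ±1)
(b) forbidden — Δl = -3 (E1 requires Δl = ±1); Δm_l = -4 (E1 requires Δm_l = 0, ±1)
(c) allowed
(d) forbidden — Δm_l = -3 (E1 requires Δm_l = 0, ±1)
(e) forbidden — Δl = +0 (E1 requires Δl = ±1)
(f) forbidden — Δl = +4 (E1 requires Δl = ±1); Δm_l = +5 (E1 requires Δm_l = 0, ±1)
(g) forbidden — Δl = +2 (E1 requires Δl = ±1)
(h) forbidden — Δl = -3 (E1 requires Δl = ±1)
Total allowed: 1 of 8.

1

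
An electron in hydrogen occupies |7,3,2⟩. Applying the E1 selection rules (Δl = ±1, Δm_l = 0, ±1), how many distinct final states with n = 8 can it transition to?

E1 requires Δl = ±1, so l_f ∈ {2, 4}; with 0 ≤ l_f ≤ n_f−1 = 7, the allowed l_f values are {2, 4}.
For l_f = 2: m_f ∈ {m_i−1, m_i, m_i+1} ∩ [−2, 2] = {1, 2} → 2 states.
For l_f = 4: m_f ∈ {m_i−1, m_i, m_i+1} ∩ [−4, 4] = {1, 2, 3} → 3 states.
Total: 5.

5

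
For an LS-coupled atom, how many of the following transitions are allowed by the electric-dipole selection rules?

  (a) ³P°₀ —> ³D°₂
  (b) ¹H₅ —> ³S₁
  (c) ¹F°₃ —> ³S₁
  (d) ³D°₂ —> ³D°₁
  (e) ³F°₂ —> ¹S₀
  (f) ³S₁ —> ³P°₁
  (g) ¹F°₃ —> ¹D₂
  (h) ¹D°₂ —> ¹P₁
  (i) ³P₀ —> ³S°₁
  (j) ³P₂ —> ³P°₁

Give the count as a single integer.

5

(a) forbidden (parity, ΔJ fail)
(b) forbidden (parity, ΔS, ΔL, ΔJ fail)
(c) forbidden (ΔS, ΔL, ΔJ fail)
(d) forbidden (parity fails)
(e) forbidden (ΔS, ΔL, ΔJ fail)
(f) allowed
(g) allowed
(h) allowed
(i) allowed
(j) allowed
Total allowed: 5 of 10.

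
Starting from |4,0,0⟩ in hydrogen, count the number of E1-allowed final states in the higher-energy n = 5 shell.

3

E1 requires Δl = ±1, so l_f ∈ {-1, 1}; with 0 ≤ l_f ≤ n_f−1 = 4, the allowed l_f values are {1}.
For l_f = 1: m_f ∈ {m_i−1, m_i, m_i+1} ∩ [−1, 1] = {-1, 0, 1} → 3 states.
Total: 3.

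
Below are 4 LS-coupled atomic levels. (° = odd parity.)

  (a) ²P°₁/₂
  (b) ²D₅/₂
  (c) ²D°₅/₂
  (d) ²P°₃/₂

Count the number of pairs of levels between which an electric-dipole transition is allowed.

(a)–(b): forbidden (ΔJ).
(a)–(c): forbidden (parity, ΔJ).
(a)–(d): forbidden (parity).
(b)–(c): allowed.
(b)–(d): allowed.
(c)–(d): forbidden (parity).
Allowed pairs: 2 of 6.

2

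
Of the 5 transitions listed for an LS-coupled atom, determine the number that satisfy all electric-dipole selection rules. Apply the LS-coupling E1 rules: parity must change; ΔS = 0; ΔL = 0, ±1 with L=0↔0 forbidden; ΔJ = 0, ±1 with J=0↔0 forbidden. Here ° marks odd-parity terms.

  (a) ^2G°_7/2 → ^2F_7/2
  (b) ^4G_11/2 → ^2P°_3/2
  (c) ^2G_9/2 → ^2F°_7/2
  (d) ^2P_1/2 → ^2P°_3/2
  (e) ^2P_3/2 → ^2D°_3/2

4

(a) allowed
(b) forbidden (ΔS, ΔL, ΔJ fail)
(c) allowed
(d) allowed
(e) allowed
Total allowed: 4 of 5.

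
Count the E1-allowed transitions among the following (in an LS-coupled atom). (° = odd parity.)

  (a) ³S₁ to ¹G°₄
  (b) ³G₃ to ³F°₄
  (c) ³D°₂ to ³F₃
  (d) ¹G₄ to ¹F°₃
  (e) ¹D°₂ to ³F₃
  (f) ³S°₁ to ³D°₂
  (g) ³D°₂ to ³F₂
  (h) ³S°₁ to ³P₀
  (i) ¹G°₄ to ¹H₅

6

(a) forbidden (ΔS, ΔL, ΔJ fail)
(b) allowed
(c) allowed
(d) allowed
(e) forbidden (ΔS fails)
(f) forbidden (parity, ΔL fail)
(g) allowed
(h) allowed
(i) allowed
Total allowed: 6 of 9.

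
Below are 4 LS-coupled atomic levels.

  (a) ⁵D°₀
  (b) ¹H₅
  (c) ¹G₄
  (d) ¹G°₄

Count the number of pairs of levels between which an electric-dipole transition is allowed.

(a)–(b): forbidden (ΔS, ΔL, ΔJ).
(a)–(c): forbidden (ΔS, ΔL, ΔJ).
(a)–(d): forbidden (parity, ΔS, ΔL, ΔJ).
(b)–(c): forbidden (parity).
(b)–(d): allowed.
(c)–(d): allowed.
Allowed pairs: 2 of 6.

2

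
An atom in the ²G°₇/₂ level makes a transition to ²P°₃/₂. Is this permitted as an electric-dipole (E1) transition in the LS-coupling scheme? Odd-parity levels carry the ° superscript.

Parity must change: odd → odd — ✗.
ΔS = 0: S: 1/2 → 1/2 — ✓.
ΔL = 0, ±1 (not L=0↔0): L: 4 → 1, ΔL = -3 — ✗.
ΔJ = 0, ±1 (not J=0↔0): J: 7/2 → 3/2, ΔJ = -2 — ✗.
Rule(s) violated: parity, ΔL, ΔJ.

forbidden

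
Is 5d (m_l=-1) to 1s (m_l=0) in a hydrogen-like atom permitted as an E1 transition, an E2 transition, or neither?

E2

Δl = 0 − 2 = -2; l_i + l_f = 2.
Δm_l = +1.
E1 (Δl = ±1, |Δm_l| ≤ 1): not satisfied.
E2 (Δl = 0,±2, l_i+l_f ≥ 2, |Δm_l| ≤ 2): satisfied.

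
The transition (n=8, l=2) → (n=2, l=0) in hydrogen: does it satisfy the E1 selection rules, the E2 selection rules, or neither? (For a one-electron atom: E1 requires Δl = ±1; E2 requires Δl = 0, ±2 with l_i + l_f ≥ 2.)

Δl = 0 − 2 = -2; l_i + l_f = 2.
E1 (Δl = ±1): not satisfied.
E2 (Δl = 0,±2, l_i+l_f ≥ 2): satisfied.

E2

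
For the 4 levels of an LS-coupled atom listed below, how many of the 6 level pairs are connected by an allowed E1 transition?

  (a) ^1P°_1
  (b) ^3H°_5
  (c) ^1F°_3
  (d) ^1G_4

1

(a)–(b): forbidden (parity, ΔS, ΔL, ΔJ).
(a)–(c): forbidden (parity, ΔL, ΔJ).
(a)–(d): forbidden (ΔL, ΔJ).
(b)–(c): forbidden (parity, ΔS, ΔL, ΔJ).
(b)–(d): forbidden (ΔS).
(c)–(d): allowed.
Allowed pairs: 1 of 6.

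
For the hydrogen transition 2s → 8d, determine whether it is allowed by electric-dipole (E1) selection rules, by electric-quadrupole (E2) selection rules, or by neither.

E2

Δl = 2 − 0 = +2; l_i + l_f = 2.
E1 (Δl = ±1): not satisfied.
E2 (Δl = 0,±2, l_i+l_f ≥ 2): satisfied.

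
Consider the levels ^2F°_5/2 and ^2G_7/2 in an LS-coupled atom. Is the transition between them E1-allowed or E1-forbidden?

Initial level: S=1/2, L=3, J=5/2, parity odd. Final level: S=1/2, L=4, J=7/2, parity even.
ΔS = 0: S: 1/2 → 1/2 — passes.
ΔJ = 0, ±1 (not J=0↔0): J: 5/2 → 7/2, ΔJ = +1 — passes.
ΔL = 0, ±1 (not L=0↔0): L: 3 → 4, ΔL = +1 — passes.
Parity must change: odd → even — passes.
All four E1 rules are satisfied.

allowed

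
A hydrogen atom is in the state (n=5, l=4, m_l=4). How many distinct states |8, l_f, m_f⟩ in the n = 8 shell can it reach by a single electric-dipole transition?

4

E1 requires Δl = ±1, so l_f ∈ {3, 5}; with 0 ≤ l_f ≤ n_f−1 = 7, the allowed l_f values are {3, 5}.
For l_f = 3: m_f ∈ {m_i−1, m_i, m_i+1} ∩ [−3, 3] = {3} → 1 state.
For l_f = 5: m_f ∈ {m_i−1, m_i, m_i+1} ∩ [−5, 5] = {3, 4, 5} → 3 states.
Total: 4.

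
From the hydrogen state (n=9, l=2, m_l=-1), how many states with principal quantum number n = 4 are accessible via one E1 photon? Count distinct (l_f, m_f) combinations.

E1 requires Δl = ±1, so l_f ∈ {1, 3}; with 0 ≤ l_f ≤ n_f−1 = 3, the allowed l_f values are {1, 3}.
For l_f = 1: m_f ∈ {m_i−1, m_i, m_i+1} ∩ [−1, 1] = {-1, 0} → 2 states.
For l_f = 3: m_f ∈ {m_i−1, m_i, m_i+1} ∩ [−3, 3] = {-2, -1, 0} → 3 states.
Total: 5.

5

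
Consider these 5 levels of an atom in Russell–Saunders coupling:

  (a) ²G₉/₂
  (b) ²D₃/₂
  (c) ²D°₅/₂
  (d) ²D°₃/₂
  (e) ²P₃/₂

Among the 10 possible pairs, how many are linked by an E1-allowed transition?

(a)–(b): forbidden (parity, ΔL, ΔJ).
(a)–(c): forbidden (ΔL, ΔJ).
(a)–(d): forbidden (ΔL, ΔJ).
(a)–(e): forbidden (parity, ΔL, ΔJ).
(b)–(c): allowed.
(b)–(d): allowed.
(b)–(e): forbidden (parity).
(c)–(d): forbidden (parity).
(c)–(e): allowed.
(d)–(e): allowed.
Allowed pairs: 4 of 10.

4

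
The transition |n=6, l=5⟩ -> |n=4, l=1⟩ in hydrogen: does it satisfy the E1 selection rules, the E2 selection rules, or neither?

neither

Δl = 1 − 5 = -4; l_i + l_f = 6.
E1 (Δl = ±1): not satisfied.
E2 (Δl = 0,±2, l_i+l_f ≥ 2): not satisfied.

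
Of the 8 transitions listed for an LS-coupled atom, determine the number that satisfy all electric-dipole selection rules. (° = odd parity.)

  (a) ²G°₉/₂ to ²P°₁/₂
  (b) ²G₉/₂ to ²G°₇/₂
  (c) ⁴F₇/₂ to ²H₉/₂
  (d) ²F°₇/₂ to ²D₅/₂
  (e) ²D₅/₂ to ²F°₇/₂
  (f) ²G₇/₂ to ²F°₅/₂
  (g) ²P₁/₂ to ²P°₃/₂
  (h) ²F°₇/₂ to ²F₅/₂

6

(a) forbidden (parity, ΔL, ΔJ fail)
(b) allowed
(c) forbidden (parity, ΔS, ΔL fail)
(d) allowed
(e) allowed
(f) allowed
(g) allowed
(h) allowed
Total allowed: 6 of 8.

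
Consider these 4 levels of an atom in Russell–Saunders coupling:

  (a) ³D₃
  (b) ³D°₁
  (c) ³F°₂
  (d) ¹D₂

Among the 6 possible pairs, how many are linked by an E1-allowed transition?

1

(a)–(b): forbidden (ΔJ).
(a)–(c): allowed.
(a)–(d): forbidden (parity, ΔS).
(b)–(c): forbidden (parity).
(b)–(d): forbidden (ΔS).
(c)–(d): forbidden (ΔS).
Allowed pairs: 1 of 6.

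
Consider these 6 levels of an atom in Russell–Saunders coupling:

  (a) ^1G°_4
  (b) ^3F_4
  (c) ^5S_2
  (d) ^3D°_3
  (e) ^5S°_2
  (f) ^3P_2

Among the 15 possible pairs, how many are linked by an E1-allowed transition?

(a)–(b): forbidden (ΔS).
(a)–(c): forbidden (ΔS, ΔL, ΔJ).
(a)–(d): forbidden (parity, ΔS, ΔL).
(a)–(e): forbidden (parity, ΔS, ΔL, ΔJ).
(a)–(f): forbidden (ΔS, ΔL, ΔJ).
(b)–(c): forbidden (parity, ΔS, ΔL, ΔJ).
(b)–(d): allowed.
(b)–(e): forbidden (ΔS, ΔL, ΔJ).
(b)–(f): forbidden (parity, ΔL, ΔJ).
(c)–(d): forbidden (ΔS, ΔL).
(c)–(e): forbidden (ΔL).
(c)–(f): forbidden (parity, ΔS).
(d)–(e): forbidden (parity, ΔS, ΔL).
(d)–(f): allowed.
(e)–(f): forbidden (ΔS).
Allowed pairs: 2 of 15.

2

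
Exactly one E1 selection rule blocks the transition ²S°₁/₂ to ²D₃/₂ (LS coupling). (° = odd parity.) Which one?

Initial level: S=1/2, L=0, J=1/2, parity odd. Final level: S=1/2, L=2, J=3/2, parity even.
Parity must change: odd → even — ok.
ΔS = 0: S: 1/2 → 1/2 — ok.
ΔL = 0, ±1 (not L=0↔0): L: 0 → 2, ΔL = +2 — fails.
ΔJ = 0, ±1 (not J=0↔0): J: 1/2 → 3/2, ΔJ = +1 — ok.

the ΔL = 0, ±1 rule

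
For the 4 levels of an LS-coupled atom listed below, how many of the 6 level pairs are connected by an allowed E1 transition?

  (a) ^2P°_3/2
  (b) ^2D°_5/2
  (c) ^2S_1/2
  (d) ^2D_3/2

3

(a)–(b): forbidden (parity).
(a)–(c): allowed.
(a)–(d): allowed.
(b)–(c): forbidden (ΔL, ΔJ).
(b)–(d): allowed.
(c)–(d): forbidden (parity, ΔL).
Allowed pairs: 3 of 6.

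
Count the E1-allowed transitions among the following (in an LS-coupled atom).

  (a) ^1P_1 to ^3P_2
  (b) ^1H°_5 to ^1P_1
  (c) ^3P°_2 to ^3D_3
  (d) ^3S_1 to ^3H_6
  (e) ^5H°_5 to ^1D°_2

1

(a) forbidden (parity, ΔS fail)
(b) forbidden (ΔL, ΔJ fail)
(c) allowed
(d) forbidden (parity, ΔL, ΔJ fail)
(e) forbidden (parity, ΔS, ΔL, ΔJ fail)
Total allowed: 1 of 5.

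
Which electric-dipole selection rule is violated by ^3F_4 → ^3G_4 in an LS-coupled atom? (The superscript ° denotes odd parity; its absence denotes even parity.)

Reading off the term symbols: S 1→1, L 3→4, J 4→4, parity even→even.
Parity must change: even → even — violated.
ΔS = 0: S: 1 → 1 — satisfied.
ΔL = 0, ±1 (not L=0↔0): L: 3 → 4, ΔL = +1 — satisfied.
ΔJ = 0, ±1 (not J=0↔0): J: 4 → 4, ΔJ = +0 — satisfied.

parity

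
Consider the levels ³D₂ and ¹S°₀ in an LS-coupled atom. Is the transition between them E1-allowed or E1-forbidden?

Parity must change: even → odd — satisfied.
ΔS = 0: S: 1 → 0 — violated.
ΔL = 0, ±1 (not L=0↔0): L: 2 → 0, ΔL = -2 — violated.
ΔJ = 0, ±1 (not J=0↔0): J: 2 → 0, ΔJ = -2 — violated.
Rule(s) violated: ΔS, ΔL, ΔJ.

forbidden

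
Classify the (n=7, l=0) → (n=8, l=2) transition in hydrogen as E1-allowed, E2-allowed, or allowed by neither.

E2

Δl = 2 − 0 = +2; l_i + l_f = 2.
E1 (Δl = ±1): not satisfied.
E2 (Δl = 0,±2, l_i+l_f ≥ 2): satisfied.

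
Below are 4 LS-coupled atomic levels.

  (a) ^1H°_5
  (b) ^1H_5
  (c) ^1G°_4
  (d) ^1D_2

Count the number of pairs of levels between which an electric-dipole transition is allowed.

2

(a)–(b): allowed.
(a)–(c): forbidden (parity).
(a)–(d): forbidden (ΔL, ΔJ).
(b)–(c): allowed.
(b)–(d): forbidden (parity, ΔL, ΔJ).
(c)–(d): forbidden (ΔL, ΔJ).
Allowed pairs: 2 of 6.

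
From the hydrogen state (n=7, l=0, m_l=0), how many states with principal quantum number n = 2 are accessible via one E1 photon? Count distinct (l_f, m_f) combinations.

3

E1 requires Δl = ±1, so l_f ∈ {-1, 1}; with 0 ≤ l_f ≤ n_f−1 = 1, the allowed l_f values are {1}.
For l_f = 1: m_f ∈ {m_i−1, m_i, m_i+1} ∩ [−1, 1] = {-1, 0, 1} → 3 states.
Total: 3.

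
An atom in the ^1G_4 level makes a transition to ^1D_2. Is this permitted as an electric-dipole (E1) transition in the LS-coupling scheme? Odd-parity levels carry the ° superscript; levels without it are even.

forbidden

ΔJ = 0, ±1 (not J=0↔0): J: 4 → 2, ΔJ = -2 — fails.
ΔS = 0: S: 0 → 0 — passes.
ΔL = 0, ±1 (not L=0↔0): L: 4 → 2, ΔL = -2 — fails.
Parity must change: even → even — fails.
Rule(s) violated: parity, ΔL, ΔJ.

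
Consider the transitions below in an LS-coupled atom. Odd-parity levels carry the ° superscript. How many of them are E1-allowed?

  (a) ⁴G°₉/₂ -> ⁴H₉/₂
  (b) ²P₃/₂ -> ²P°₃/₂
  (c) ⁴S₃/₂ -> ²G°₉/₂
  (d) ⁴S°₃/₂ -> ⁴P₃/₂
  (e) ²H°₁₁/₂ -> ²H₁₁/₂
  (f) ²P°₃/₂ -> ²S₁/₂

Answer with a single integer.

(a) allowed
(b) allowed
(c) forbidden (ΔS, ΔL, ΔJ fail)
(d) allowed
(e) allowed
(f) allowed
Total allowed: 5 of 6.

5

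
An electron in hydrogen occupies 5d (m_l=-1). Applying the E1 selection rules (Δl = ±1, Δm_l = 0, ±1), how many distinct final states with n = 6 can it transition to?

E1 requires Δl = ±1, so l_f ∈ {1, 3}; with 0 ≤ l_f ≤ n_f−1 = 5, the allowed l_f values are {1, 3}.
For l_f = 1: m_f ∈ {m_i−1, m_i, m_i+1} ∩ [−1, 1] = {-1, 0} → 2 states.
For l_f = 3: m_f ∈ {m_i−1, m_i, m_i+1} ∩ [−3, 3] = {-2, -1, 0} → 3 states.
Total: 5.

5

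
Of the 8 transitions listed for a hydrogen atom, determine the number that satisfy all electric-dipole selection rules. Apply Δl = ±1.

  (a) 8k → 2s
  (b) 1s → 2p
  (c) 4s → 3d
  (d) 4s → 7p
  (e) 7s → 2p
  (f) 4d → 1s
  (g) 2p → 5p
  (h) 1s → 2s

3

(a) forbidden — Δl = -7 (E1 requires Δl = ±1)
(b) allowed
(c) forbidden — Δl = +2 (E1 requires Δl = ±1)
(d) allowed
(e) allowed
(f) forbidden — Δl = -2 (E1 requires Δl = ±1)
(g) forbidden — Δl = +0 (E1 requires Δl = ±1)
(h) forbidden — Δl = +0 (E1 requires Δl = ±1)
Total allowed: 3 of 8.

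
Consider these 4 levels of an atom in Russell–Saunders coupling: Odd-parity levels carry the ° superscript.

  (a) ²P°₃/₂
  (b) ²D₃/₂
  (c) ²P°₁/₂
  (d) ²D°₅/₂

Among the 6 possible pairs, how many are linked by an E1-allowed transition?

3

(a)–(b): allowed.
(a)–(c): forbidden (parity).
(a)–(d): forbidden (parity).
(b)–(c): allowed.
(b)–(d): allowed.
(c)–(d): forbidden (parity, ΔJ).
Allowed pairs: 3 of 6.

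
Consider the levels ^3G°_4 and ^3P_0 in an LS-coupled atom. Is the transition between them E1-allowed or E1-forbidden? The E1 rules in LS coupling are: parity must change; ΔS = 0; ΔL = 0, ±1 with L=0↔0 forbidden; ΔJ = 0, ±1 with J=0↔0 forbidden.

Parity must change: odd → even — satisfied.
ΔJ = 0, ±1 (not J=0↔0): J: 4 → 0, ΔJ = -4 — violated.
ΔS = 0: S: 1 → 1 — satisfied.
ΔL = 0, ±1 (not L=0↔0): L: 4 → 1, ΔL = -3 — violated.
Rule(s) violated: ΔL, ΔJ.

forbidden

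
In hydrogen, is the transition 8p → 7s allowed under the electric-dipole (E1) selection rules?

l: 1 → 0 (Δl = -1). Δl = ±1 passes.
All E1 selection rules are satisfied.

allowed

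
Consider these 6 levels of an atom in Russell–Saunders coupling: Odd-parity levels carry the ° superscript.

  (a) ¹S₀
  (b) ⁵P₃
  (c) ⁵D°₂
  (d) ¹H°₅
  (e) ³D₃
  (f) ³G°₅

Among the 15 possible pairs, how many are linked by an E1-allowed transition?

(a)–(b): forbidden (parity, ΔS, ΔJ).
(a)–(c): forbidden (ΔS, ΔL, ΔJ).
(a)–(d): forbidden (ΔL, ΔJ).
(a)–(e): forbidden (parity, ΔS, ΔL, ΔJ).
(a)–(f): forbidden (ΔS, ΔL, ΔJ).
(b)–(c): allowed.
(b)–(d): forbidden (ΔS, ΔL, ΔJ).
(b)–(e): forbidden (parity, ΔS).
(b)–(f): forbidden (ΔS, ΔL, ΔJ).
(c)–(d): forbidden (parity, ΔS, ΔL, ΔJ).
(c)–(e): forbidden (ΔS).
(c)–(f): forbidden (parity, ΔS, ΔL, ΔJ).
(d)–(e): forbidden (ΔS, ΔL, ΔJ).
(d)–(f): forbidden (parity, ΔS).
(e)–(f): forbidden (ΔL, ΔJ).
Allowed pairs: 1 of 15.

1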